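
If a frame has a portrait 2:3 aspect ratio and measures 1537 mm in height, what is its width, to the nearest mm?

Width = 1537 × 2/3 = 1024.67.

1025 mm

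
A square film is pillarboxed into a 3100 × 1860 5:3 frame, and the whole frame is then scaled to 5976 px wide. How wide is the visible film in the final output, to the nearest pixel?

At 3100×1860 the film is height-limited, so width = 1860 × 1/1 ≈ 1860.00 px.
The frame scales by 5976/3100 = 1.9277; 1860.00 × 1.9277 ≈ 3585.60 px.

3586 px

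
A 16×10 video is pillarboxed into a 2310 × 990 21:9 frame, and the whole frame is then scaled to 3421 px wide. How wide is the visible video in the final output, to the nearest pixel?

2346 px

In the 2310×990 frame the video fills the height: width = 990 × 16/10 ≈ 1584.00 px.
Scaling 2310 → 3421 is ×1.4810, so the width becomes 1584.00 × 1.4810 ≈ 2345.83 px.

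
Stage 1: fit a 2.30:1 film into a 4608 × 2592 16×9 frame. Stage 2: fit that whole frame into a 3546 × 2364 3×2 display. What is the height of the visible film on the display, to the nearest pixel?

First fit — 2.30:1 into 4608×2592 spans the width: 4608.00 × 2003.48.
16×9 in 3546×2364: fills the width, so the intermediate becomes 3546.00 × 1994.62 — a scale of ×0.7695.
Applying the same ×0.7695: 2003.48 → 1541.74.

1542 px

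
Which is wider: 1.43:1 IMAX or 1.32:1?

1.43:1 IMAX

1.43 and 1.32; 1.43 > 1.32.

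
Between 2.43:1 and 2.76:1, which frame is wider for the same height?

2.76:1

2.43 and 2.76; 2.76 > 2.43.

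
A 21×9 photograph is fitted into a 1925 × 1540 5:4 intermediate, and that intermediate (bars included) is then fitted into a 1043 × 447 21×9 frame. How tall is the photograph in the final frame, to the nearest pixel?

239 px

First fit — 21×9 into 1925×1540 spans the width: 1925.00 × 825.00.
The 5:4 canvas is height-limited in 1043×447, giving 558.75 × 447.00; scale factor 0.2903.
The photograph scales with it: height 825.00 × 0.2903 ≈ 239.46.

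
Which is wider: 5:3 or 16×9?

5:3 = 1.667 and 16×9 = 1.778; 1.778 > 1.667.

16×9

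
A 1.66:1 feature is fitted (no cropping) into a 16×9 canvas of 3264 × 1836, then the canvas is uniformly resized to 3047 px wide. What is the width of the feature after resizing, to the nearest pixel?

Fitted into 3264×1836, the feature spans the height; its width is 1836 × 1.660 ≈ 3047.76 px.
The frame scales by 3047/3264 = 0.9335; 3047.76 × 0.9335 ≈ 2845.14 px.

2845 px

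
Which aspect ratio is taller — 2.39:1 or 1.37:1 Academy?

2.39 and 1.37; 2.39 > 1.37. The smaller width-to-height ratio is the taller frame.

1.37:1 Academy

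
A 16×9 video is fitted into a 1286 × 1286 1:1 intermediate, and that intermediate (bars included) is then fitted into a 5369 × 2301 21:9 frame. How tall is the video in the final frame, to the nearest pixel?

1294 px

16×9 in 1286×1286: fills the width, so the video is 1286.00 × 723.38.
The 1:1 canvas is height-limited in 5369×2301, giving 2301.00 × 2301.00; scale factor 1.7893.
Applying the same ×1.7893: 723.38 → 1294.31.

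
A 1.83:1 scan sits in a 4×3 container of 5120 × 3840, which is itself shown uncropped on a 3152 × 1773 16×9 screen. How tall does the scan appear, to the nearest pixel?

1292 px

First fit — 1.83:1 into 5120×3840 spans the width: 5120.00 × 2797.81.
4×3 in 3152×1773: fills the height, so the intermediate becomes 2364.00 × 1773.00 — a scale of ×0.4617.
So the scan's height is 2797.81 × 0.4617 ≈ 1291.80.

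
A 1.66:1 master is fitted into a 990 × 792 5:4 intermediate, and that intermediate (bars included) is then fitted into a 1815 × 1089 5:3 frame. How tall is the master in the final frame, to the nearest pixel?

1.66:1 in 990×792: fills the width, so the master is 990.00 × 596.39.
Second fit — the 5:4 canvas into 1815×1089 spans the height: 1361.25 × 1089.00 (×1.3750 from 990×792).
Applying the same ×1.3750: 596.39 → 820.03.

820 px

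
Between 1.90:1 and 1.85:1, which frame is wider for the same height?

1.90:1

1.9 and 1.85; 1.9 > 1.85.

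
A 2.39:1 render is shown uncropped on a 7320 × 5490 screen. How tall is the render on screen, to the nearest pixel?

3063 px

Since 2.390 > 1.333, the render is width-limited.
That makes the image 3062.76 px tall (7320 / 2.390).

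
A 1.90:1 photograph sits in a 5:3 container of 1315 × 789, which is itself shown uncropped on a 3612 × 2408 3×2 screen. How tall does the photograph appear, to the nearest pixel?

1901 px

Inside the 1315×789 canvas the photograph is width-limited at 1315.00 × 692.11.
5:3 in 3612×2408: fills the width, so the intermediate becomes 3612.00 × 2167.20 — a scale of ×2.7468.
Applying the same ×2.7468: 692.11 → 1901.05.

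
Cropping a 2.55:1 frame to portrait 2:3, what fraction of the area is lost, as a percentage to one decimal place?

The height stays; only width is cut (since portrait 2:3 is narrower than 2.55:1).
Area ratio = (0.667)/(2.550) = 26.14%; the remaining 73.86% is cropped out.

73.9%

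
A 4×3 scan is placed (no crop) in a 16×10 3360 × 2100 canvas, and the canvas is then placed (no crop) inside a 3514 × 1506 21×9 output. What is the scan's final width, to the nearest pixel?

First fit — 4×3 into 3360×2100 spans the height: 2800.00 × 2100.00.
16×10 in 3514×1506: fills the height, so the intermediate becomes 2409.60 × 1506.00 — a scale of ×0.7171.
The scan scales with it: width 2800.00 × 0.7171 ≈ 2008.00.

2008 px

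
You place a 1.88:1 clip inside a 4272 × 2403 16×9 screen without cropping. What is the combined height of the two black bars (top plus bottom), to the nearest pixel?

1.88:1 (1.880) > 16×9 (1.778), so the clip fills the width.
That makes the image 2272.34 px tall (4272 / 1.880).
2403 − 2272.34 = 130.66 px of bars.

131 px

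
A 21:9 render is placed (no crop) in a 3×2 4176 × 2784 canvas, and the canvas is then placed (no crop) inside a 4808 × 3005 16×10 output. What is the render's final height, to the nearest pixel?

21:9 in 4176×2784: fills the width, so the render is 4176.00 × 1789.71.
The 3×2 canvas is height-limited in 4808×3005, giving 4507.50 × 3005.00; scale factor 1.0794.
Applying the same ×1.0794: 1789.71 → 1931.79.

1932 px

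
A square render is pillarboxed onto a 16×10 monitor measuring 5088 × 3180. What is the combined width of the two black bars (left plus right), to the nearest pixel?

square is narrower than 16×10, so it spans the full height.
That makes the image 3180.00 px wide (3180 × 1/1).
Leftover width: 5088 − 3180.00 = 1908.00 px.

1908 px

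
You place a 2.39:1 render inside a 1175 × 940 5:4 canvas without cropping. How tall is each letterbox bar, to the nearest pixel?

224 px

2.39:1 is wider than 5:4, so it spans the full width.
That makes the image 491.63 px tall (1175 / 2.390).
Leftover height: 940 − 491.63 = 448.37 px → 224.18 each side.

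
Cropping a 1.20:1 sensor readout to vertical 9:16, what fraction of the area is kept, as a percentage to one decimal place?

The height stays; only width is cut (since vertical 9:16 is narrower than 1.20:1).
(0.562)/(1.200) ≈ 0.469 of the area survives.

46.9%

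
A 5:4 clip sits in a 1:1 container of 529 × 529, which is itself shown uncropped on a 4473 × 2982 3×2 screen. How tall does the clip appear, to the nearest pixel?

2386 px

Inside the 529×529 canvas the clip is width-limited at 529.00 × 423.20.
Second fit — the 1:1 canvas into 4473×2982 spans the height: 2982.00 × 2982.00 (×5.6371 from 529×529).
Applying the same ×5.6371: 423.20 → 2385.60.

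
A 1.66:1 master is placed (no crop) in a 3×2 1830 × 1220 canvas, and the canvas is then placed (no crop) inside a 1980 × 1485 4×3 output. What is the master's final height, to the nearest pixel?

1193 px

First fit — 1.66:1 into 1830×1220 spans the width: 1830.00 × 1102.41.
Second fit — the 3×2 canvas into 1980×1485 spans the width: 1980.00 × 1320.00 (×1.0820 from 1830×1220).
So the master's height is 1102.41 × 1.0820 ≈ 1192.77.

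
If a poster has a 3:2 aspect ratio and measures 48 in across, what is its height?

32 in

At 3:2, 48 × 2/3 ≈ 32.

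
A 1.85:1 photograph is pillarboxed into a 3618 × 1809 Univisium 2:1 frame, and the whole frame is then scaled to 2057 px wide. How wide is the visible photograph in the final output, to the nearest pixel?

At 3618×1809 the photograph is height-limited, so width = 1809 × 1.850 ≈ 3346.65 px.
Scaling 3618 → 2057 is ×0.5685, so the width becomes 3346.65 × 0.5685 ≈ 1902.72 px.

1903 px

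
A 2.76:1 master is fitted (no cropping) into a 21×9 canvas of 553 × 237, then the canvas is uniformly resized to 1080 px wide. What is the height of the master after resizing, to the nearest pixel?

At 553×237 the master is width-limited, so height = 553 / 2.760 ≈ 200.36 px.
Resizing to 1080 px wide multiplies everything by 1.9530: 200.36 → 391.30 px.

391 px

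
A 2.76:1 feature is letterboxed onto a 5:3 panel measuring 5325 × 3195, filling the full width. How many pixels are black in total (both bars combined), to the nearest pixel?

6739598 pixels

Content height = 5325 / 2.760 ≈ 1929.3478 px.
Leftover height: 3195 − 1929.3478 = 1265.6522 px.
That's 1265.6522 × 5325 ≈ 6739598 black pixels.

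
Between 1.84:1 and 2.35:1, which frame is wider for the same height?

1.84 and 2.35; 2.35 > 1.84.

2.35:1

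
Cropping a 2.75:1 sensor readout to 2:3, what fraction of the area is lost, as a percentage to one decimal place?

2:3 is narrower than 2.75:1, so the crop keeps the full height and trims the width.
Area ratio = (0.667)/(2.750) = 24.24%; the remaining 75.76% is cropped out.

75.8%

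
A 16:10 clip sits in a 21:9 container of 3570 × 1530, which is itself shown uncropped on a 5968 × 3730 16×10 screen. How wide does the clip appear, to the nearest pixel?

16:10 in 3570×1530: fills the height, so the clip is 2448.00 × 1530.00.
The 21:9 canvas is width-limited in 5968×3730, giving 5968.00 × 2557.71; scale factor 1.6717.
So the clip's width is 2448.00 × 1.6717 ≈ 4092.34.

4092 px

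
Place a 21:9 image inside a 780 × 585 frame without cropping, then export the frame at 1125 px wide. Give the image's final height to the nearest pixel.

482 px

At 780×585 the image is width-limited, so height = 780 × 9/21 ≈ 334.29 px.
The frame scales by 1125/780 = 1.4423; 334.29 × 1.4423 ≈ 482.14 px.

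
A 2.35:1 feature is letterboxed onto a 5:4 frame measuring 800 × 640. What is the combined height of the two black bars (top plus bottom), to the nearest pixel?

300 px

Since 2.350 > 1.250, the feature is width-limited.
Content height = 800 / 2.350 ≈ 340.43 px.
640 − 340.43 = 299.57 px of bars.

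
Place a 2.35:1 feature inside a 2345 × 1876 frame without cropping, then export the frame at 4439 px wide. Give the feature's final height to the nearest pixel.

1889 px

At 2345×1876 the feature is width-limited, so height = 2345 / 2.350 ≈ 997.87 px.
The frame scales by 4439/2345 = 1.8930; 997.87 × 1.8930 ≈ 1888.94 px.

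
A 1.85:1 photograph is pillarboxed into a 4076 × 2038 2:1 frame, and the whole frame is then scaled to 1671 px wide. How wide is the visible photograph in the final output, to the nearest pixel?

1546 px

At 4076×2038 the photograph is height-limited, so width = 2038 × 1.850 ≈ 3770.30 px.
The frame scales by 1671/4076 = 0.4100; 3770.30 × 0.4100 ≈ 1545.67 px.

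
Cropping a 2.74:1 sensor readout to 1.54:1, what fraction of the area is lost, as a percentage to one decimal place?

Going from 2.74:1 to 1.54:1 means cutting width while keeping height.
(1.540)/(2.740) ≈ 0.562 of the area survives, leaving 43.80% discarded.

43.8%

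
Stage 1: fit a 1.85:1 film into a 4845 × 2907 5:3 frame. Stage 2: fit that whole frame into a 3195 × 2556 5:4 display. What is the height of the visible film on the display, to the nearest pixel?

1727 px

Inside the 4845×2907 canvas the film is width-limited at 4845.00 × 2618.92.
5:3 in 3195×2556: fills the width, so the intermediate becomes 3195.00 × 1917.00 — a scale of ×0.6594.
Applying the same ×0.6594: 2618.92 → 1727.03.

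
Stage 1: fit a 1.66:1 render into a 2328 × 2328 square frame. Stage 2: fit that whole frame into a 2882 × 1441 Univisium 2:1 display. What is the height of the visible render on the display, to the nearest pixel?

868 px

First fit — 1.66:1 into 2328×2328 spans the width: 2328.00 × 1402.41.
square in 2882×1441: fills the height, so the intermediate becomes 1441.00 × 1441.00 — a scale of ×0.6190.
The render scales with it: height 1402.41 × 0.6190 ≈ 868.07.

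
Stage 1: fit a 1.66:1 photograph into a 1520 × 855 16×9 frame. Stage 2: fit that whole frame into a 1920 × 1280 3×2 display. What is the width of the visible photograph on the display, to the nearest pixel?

Inside the 1520×855 canvas the photograph is height-limited at 1419.30 × 855.00.
The 16×9 canvas is width-limited in 1920×1280, giving 1920.00 × 1080.00; scale factor 1.2632.
The photograph scales with it: width 1419.30 × 1.2632 ≈ 1792.80.

1793 px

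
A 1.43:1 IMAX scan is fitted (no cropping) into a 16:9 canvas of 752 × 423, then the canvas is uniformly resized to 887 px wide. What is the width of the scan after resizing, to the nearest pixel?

713 px

Fitted into 752×423, the scan spans the height; its width is 423 × 1.430 ≈ 604.89 px.
Resizing to 887 px wide multiplies everything by 1.1795: 604.89 → 713.48 px.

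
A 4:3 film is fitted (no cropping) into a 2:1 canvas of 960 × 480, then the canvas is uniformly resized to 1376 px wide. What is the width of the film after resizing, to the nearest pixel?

In the 960×480 frame the film fills the height: width = 480 × 4/3 ≈ 640.00 px.
The frame scales by 1376/960 = 1.4333; 640.00 × 1.4333 ≈ 917.33 px.

917 px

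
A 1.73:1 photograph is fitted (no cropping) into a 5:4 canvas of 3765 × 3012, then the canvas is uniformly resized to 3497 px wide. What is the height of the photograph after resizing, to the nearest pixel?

Fitted into 3765×3012, the photograph spans the width; its height is 3765 / 1.730 ≈ 2176.30 px.
The frame scales by 3497/3765 = 0.9288; 2176.30 × 0.9288 ≈ 2021.39 px.

2021 px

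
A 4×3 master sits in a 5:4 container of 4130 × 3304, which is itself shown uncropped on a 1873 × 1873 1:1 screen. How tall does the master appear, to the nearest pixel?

1405 px

4×3 in 4130×3304: fills the width, so the master is 4130.00 × 3097.50.
The 5:4 canvas is width-limited in 1873×1873, giving 1873.00 × 1498.40; scale factor 0.4535.
The master scales with it: height 3097.50 × 0.4535 ≈ 1404.75.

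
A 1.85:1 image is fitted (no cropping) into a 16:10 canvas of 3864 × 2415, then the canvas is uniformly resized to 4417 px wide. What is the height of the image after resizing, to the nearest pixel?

At 3864×2415 the image is width-limited, so height = 3864 / 1.850 ≈ 2088.65 px.
Resizing to 4417 px wide multiplies everything by 1.1431: 2088.65 → 2387.57 px.

2388 px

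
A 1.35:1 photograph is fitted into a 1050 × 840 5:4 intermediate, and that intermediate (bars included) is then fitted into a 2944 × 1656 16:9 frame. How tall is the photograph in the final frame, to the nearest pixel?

1533 px

1.35:1 in 1050×840: fills the width, so the photograph is 1050.00 × 777.78.
5:4 in 2944×1656: fills the height, so the intermediate becomes 2070.00 × 1656.00 — a scale of ×1.9714.
The photograph scales with it: height 777.78 × 1.9714 ≈ 1533.33.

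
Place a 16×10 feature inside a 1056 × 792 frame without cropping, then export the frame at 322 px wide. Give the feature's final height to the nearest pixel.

201 px

At 1056×792 the feature is width-limited, so height = 1056 × 10/16 ≈ 660.00 px.
The frame scales by 322/1056 = 0.3049; 660.00 × 0.3049 ≈ 201.25 px.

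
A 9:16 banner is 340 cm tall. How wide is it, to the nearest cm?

At 9:16, 340 / 16 × 9 ≈ 191.25.

191 cm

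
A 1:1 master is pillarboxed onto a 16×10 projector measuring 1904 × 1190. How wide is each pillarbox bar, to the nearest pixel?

Since 1.000 < 1.600, the master is height-limited.
The master is 1190 × 1/1 ≈ 1190.00 px wide.
1904 − 1190.00 = 714.00 px of bars (357.00 each).

357 px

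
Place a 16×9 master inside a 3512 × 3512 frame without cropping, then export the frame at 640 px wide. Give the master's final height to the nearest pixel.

At 3512×3512 the master is width-limited, so height = 3512 × 9/16 ≈ 1975.50 px.
Resizing to 640 px wide multiplies everything by 0.1822: 1975.50 → 360.00 px.

360 px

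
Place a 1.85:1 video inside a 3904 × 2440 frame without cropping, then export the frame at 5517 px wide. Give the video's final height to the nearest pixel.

In the 3904×2440 frame the video fills the width: height = 3904 / 1.850 ≈ 2110.27 px.
Scaling 3904 → 5517 is ×1.4132, so the height becomes 2110.27 × 1.4132 ≈ 2982.16 px.

2982 px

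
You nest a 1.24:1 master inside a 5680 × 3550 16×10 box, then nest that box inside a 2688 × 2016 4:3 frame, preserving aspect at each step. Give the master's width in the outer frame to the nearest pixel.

2083 px

Inside the 5680×3550 canvas the master is height-limited at 4402.00 × 3550.00.
The 16×10 canvas is width-limited in 2688×2016, giving 2688.00 × 1680.00; scale factor 0.4732.
So the master's width is 4402.00 × 0.4732 ≈ 2083.20.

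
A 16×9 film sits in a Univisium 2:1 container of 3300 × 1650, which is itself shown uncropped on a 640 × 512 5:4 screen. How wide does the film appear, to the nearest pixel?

Inside the 3300×1650 canvas the film is height-limited at 2933.33 × 1650.00.
Second fit — the Univisium 2:1 canvas into 640×512 spans the width: 640.00 × 320.00 (×0.1939 from 3300×1650).
So the film's width is 2933.33 × 0.1939 ≈ 568.89.

569 px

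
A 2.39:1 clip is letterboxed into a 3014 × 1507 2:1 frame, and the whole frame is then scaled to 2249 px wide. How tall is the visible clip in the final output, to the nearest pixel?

At 3014×1507 the clip is width-limited, so height = 3014 / 2.390 ≈ 1261.09 px.
The frame scales by 2249/3014 = 0.7462; 1261.09 × 0.7462 ≈ 941.00 px.

941 px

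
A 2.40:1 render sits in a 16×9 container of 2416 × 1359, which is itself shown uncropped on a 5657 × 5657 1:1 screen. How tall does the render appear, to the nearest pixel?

2357 px

Inside the 2416×1359 canvas the render is width-limited at 2416.00 × 1006.67.
The 16×9 canvas is width-limited in 5657×5657, giving 5657.00 × 3182.06; scale factor 2.3415.
Applying the same ×2.3415: 1006.67 → 2357.08.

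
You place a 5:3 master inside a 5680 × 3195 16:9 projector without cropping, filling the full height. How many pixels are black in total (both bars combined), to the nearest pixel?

1134225 pixels

The master is 3195 × 5/3 ≈ 5325.0000 px wide.
Leftover width: 5680 − 5325.0000 = 355.0000 px.
Across the 3195-px span: 355.0000 × 3195 ≈ 1134225 px.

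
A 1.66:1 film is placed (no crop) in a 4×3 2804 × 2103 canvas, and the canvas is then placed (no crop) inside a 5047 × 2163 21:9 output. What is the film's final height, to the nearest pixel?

First fit — 1.66:1 into 2804×2103 spans the width: 2804.00 × 1689.16.
The 4×3 canvas is height-limited in 5047×2163, giving 2884.00 × 2163.00; scale factor 1.0285.
The film scales with it: height 1689.16 × 1.0285 ≈ 1737.35.

1737 px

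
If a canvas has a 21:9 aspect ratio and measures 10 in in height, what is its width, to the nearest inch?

Width = 10·21/9 = 23.33.

23 in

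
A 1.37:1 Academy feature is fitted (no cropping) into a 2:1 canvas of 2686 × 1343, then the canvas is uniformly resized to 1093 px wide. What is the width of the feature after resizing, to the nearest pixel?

749 px

Fitted into 2686×1343, the feature spans the height; its width is 1343 × 1.370 ≈ 1839.91 px.
The frame scales by 1093/2686 = 0.4069; 1839.91 × 0.4069 ≈ 748.71 px.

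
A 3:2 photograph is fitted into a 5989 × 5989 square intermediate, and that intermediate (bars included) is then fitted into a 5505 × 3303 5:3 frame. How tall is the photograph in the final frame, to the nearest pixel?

2202 px

Inside the 5989×5989 canvas the photograph is width-limited at 5989.00 × 3992.67.
square in 5505×3303: fills the height, so the intermediate becomes 3303.00 × 3303.00 — a scale of ×0.5515.
The photograph scales with it: height 3992.67 × 0.5515 ≈ 2202.00.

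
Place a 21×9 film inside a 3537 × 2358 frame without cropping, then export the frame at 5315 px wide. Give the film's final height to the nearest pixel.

2278 px

In the 3537×2358 frame the film fills the width: height = 3537 × 9/21 ≈ 1515.86 px.
The frame scales by 5315/3537 = 1.5027; 1515.86 × 1.5027 ≈ 2277.86 px.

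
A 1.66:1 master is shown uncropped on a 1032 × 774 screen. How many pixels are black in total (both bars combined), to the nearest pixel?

157187 pixels

1.66:1 is wider than 4×3, so it spans the full width.
That makes the image 621.6867 px tall (1032 / 1.660).
Black = 774 − 621.6867 = 152.3133 px.
Bar area = 152.3133 × 1032 ≈ 157187 px.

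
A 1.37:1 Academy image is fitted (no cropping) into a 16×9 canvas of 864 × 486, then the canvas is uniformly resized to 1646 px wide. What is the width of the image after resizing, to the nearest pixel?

At 864×486 the image is height-limited, so width = 486 × 1.370 ≈ 665.82 px.
Resizing to 1646 px wide multiplies everything by 1.9051: 665.82 → 1268.45 px.

1268 px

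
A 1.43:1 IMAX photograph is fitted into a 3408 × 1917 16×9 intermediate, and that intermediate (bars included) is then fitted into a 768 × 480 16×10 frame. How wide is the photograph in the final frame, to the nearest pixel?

Inside the 3408×1917 canvas the photograph is height-limited at 2741.31 × 1917.00.
The 16×9 canvas is width-limited in 768×480, giving 768.00 × 432.00; scale factor 0.2254.
The photograph scales with it: width 2741.31 × 0.2254 ≈ 617.76.

618 px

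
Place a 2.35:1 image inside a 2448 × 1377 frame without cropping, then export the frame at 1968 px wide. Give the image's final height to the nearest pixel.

Fitted into 2448×1377, the image spans the width; its height is 2448 / 2.350 ≈ 1041.70 px.
Scaling 2448 → 1968 is ×0.8039, so the height becomes 1041.70 × 0.8039 ≈ 837.45 px.

837 px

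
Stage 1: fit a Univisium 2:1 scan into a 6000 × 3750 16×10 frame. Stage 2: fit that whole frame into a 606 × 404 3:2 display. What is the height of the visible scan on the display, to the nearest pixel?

303 px

First fit — Univisium 2:1 into 6000×3750 spans the width: 6000.00 × 3000.00.
The 16×10 canvas is width-limited in 606×404, giving 606.00 × 378.75; scale factor 0.1010.
Applying the same ×0.1010: 3000.00 → 303.00.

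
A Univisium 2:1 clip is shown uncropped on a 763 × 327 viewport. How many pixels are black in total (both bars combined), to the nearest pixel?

35643 pixels

Univisium 2:1 (2.000) < 21×9 (2.333), so the clip fills the height.
The clip is 327 × 2/1 ≈ 654.0000 px wide.
763 − 654.0000 = 109.0000 px of bars.
That's 109.0000 × 327 ≈ 35643 black pixels.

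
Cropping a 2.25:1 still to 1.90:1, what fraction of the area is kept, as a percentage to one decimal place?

1.90:1 is narrower than 2.25:1, so the crop keeps the full height and trims the width.
Area ratio = (1.900)/(2.250) = 84.44% retained.

84.4%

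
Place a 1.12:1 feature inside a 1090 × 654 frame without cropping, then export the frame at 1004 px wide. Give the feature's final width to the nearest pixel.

675 px

At 1090×654 the feature is height-limited, so width = 654 × 1.120 ≈ 732.48 px.
Resizing to 1004 px wide multiplies everything by 0.9211: 732.48 → 674.69 px.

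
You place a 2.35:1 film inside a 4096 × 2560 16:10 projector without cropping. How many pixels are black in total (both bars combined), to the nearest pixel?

2.35:1 is wider than 16:10, so it spans the full width.
The film is 4096 / 2.350 ≈ 1742.9787 px tall.
Black = 2560 − 1742.9787 = 817.0213 px.
Across the 4096-px span: 817.0213 × 4096 ≈ 3346519 px.

3346519 pixels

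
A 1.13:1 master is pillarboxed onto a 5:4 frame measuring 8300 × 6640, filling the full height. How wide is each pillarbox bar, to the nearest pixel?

398 px

The master is 6640 × 1.130 ≈ 7503.20 px wide.
8300 − 7503.20 = 796.80 px of bars (398.40 each).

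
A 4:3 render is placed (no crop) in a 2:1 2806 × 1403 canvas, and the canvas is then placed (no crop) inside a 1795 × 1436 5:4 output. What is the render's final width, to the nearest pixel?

First fit — 4:3 into 2806×1403 spans the height: 1870.67 × 1403.00.
2:1 in 1795×1436: fills the width, so the intermediate becomes 1795.00 × 897.50 — a scale of ×0.6397.
So the render's width is 1870.67 × 0.6397 ≈ 1196.67.

1197 px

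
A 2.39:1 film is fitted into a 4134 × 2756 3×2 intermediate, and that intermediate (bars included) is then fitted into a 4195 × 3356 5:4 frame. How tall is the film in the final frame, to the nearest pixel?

1755 px

First fit — 2.39:1 into 4134×2756 spans the width: 4134.00 × 1729.71.
Second fit — the 3×2 canvas into 4195×3356 spans the width: 4195.00 × 2796.67 (×1.0148 from 4134×2756).
So the film's height is 1729.71 × 1.0148 ≈ 1755.23.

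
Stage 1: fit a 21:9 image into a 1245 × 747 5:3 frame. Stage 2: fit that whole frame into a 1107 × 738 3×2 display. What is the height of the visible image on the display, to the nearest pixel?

474 px

21:9 in 1245×747: fills the width, so the image is 1245.00 × 533.57.
Second fit — the 5:3 canvas into 1107×738 spans the width: 1107.00 × 664.20 (×0.8892 from 1245×747).
So the image's height is 533.57 × 0.8892 ≈ 474.43.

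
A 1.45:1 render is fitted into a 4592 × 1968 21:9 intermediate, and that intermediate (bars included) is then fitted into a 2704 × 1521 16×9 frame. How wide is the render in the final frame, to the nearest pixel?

1680 px

Inside the 4592×1968 canvas the render is height-limited at 2853.60 × 1968.00.
The 21:9 canvas is width-limited in 2704×1521, giving 2704.00 × 1158.86; scale factor 0.5889.
Applying the same ×0.5889: 2853.60 → 1680.34.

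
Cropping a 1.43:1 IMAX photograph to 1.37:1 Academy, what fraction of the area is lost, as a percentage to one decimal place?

The height stays; only width is cut (since 1.37:1 Academy is narrower than 1.43:1 IMAX).
Fraction kept = (1.370)/(1.430) ≈ 95.80%, so 4.20% is lost.

4.2%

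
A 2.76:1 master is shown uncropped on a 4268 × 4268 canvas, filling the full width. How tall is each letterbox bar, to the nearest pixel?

1361 px

That makes the image 1546.38 px tall (4268 / 2.760).
Leftover height: 4268 − 1546.38 = 2721.62 px → 1360.81 each side.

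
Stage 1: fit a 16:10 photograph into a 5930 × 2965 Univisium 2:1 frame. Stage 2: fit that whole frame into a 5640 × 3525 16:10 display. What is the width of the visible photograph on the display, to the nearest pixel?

4512 px

First fit — 16:10 into 5930×2965 spans the height: 4744.00 × 2965.00.
The Univisium 2:1 canvas is width-limited in 5640×3525, giving 5640.00 × 2820.00; scale factor 0.9511.
The photograph scales with it: width 4744.00 × 0.9511 ≈ 4512.00.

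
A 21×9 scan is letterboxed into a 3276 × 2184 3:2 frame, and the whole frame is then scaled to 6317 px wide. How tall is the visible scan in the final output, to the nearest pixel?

2707 px

In the 3276×2184 frame the scan fills the width: height = 3276 × 9/21 ≈ 1404.00 px.
Resizing to 6317 px wide multiplies everything by 1.9283: 1404.00 → 2707.29 px.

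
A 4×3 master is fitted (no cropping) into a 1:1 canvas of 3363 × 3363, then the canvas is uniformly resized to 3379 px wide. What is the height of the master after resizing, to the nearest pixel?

2534 px

Fitted into 3363×3363, the master spans the width; its height is 3363 × 3/4 ≈ 2522.25 px.
Resizing to 3379 px wide multiplies everything by 1.0048: 2522.25 → 2534.25 px.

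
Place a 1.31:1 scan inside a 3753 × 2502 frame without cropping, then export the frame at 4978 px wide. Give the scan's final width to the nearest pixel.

4347 px

At 3753×2502 the scan is height-limited, so width = 2502 × 1.310 ≈ 3277.62 px.
Scaling 3753 → 4978 is ×1.3264, so the width becomes 3277.62 × 1.3264 ≈ 4347.45 px.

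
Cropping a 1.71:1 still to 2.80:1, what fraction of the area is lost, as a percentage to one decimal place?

Going from 1.71:1 to 2.80:1 means cutting height while keeping width.
Area ratio = (1.710)/(2.800) = 61.07%; the remaining 38.93% is cropped out.

38.9%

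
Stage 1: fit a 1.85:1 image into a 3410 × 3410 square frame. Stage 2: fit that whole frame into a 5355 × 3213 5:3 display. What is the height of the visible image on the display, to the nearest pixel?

1737 px

1.85:1 in 3410×3410: fills the width, so the image is 3410.00 × 1843.24.
square in 5355×3213: fills the height, so the intermediate becomes 3213.00 × 3213.00 — a scale of ×0.9422.
Applying the same ×0.9422: 1843.24 → 1736.76.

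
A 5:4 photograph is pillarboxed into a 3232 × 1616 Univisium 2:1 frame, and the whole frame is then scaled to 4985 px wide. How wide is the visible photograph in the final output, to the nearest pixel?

3116 px

Fitted into 3232×1616, the photograph spans the height; its width is 1616 × 5/4 ≈ 2020.00 px.
Resizing to 4985 px wide multiplies everything by 1.5424: 2020.00 → 3115.62 px.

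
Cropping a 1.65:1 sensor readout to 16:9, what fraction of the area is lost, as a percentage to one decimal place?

7.2%

Going from 1.65:1 to 16:9 means cutting height while keeping width.
Fraction kept = (1.650)/(1.778) ≈ 92.81%, so 7.19% is lost.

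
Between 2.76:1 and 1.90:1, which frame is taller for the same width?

1.90:1

2.76 and 1.9; 2.76 > 1.9. The smaller width-to-height ratio is the taller frame.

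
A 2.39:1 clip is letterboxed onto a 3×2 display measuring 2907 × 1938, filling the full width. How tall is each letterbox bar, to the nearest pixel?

Content height = 2907 / 2.390 ≈ 1216.32 px.
1938 − 1216.32 = 721.68 px of bars (360.84 each).

361 px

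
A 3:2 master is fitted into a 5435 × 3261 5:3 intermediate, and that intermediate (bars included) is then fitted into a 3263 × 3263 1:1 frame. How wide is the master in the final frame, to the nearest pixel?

2937 px

Inside the 5435×3261 canvas the master is height-limited at 4891.50 × 3261.00.
The 5:3 canvas is width-limited in 3263×3263, giving 3263.00 × 1957.80; scale factor 0.6004.
So the master's width is 4891.50 × 0.6004 ≈ 2936.70.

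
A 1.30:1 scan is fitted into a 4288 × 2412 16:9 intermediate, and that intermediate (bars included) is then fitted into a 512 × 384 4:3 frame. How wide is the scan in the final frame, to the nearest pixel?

First fit — 1.30:1 into 4288×2412 spans the height: 3135.60 × 2412.00.
Second fit — the 16:9 canvas into 512×384 spans the width: 512.00 × 288.00 (×0.1194 from 4288×2412).
The scan scales with it: width 3135.60 × 0.1194 ≈ 374.40.

374 px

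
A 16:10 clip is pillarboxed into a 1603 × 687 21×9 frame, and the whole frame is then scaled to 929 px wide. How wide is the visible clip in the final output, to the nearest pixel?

In the 1603×687 frame the clip fills the height: width = 687 × 16/10 ≈ 1099.20 px.
The frame scales by 929/1603 = 0.5795; 1099.20 × 0.5795 ≈ 637.03 px.

637 px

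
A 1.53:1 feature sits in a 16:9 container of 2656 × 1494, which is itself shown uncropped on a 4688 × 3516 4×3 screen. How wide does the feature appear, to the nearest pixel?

4035 px

1.53:1 in 2656×1494: fills the height, so the feature is 2285.82 × 1494.00.
The 16:9 canvas is width-limited in 4688×3516, giving 4688.00 × 2637.00; scale factor 1.7651.
The feature scales with it: width 2285.82 × 1.7651 ≈ 4034.61.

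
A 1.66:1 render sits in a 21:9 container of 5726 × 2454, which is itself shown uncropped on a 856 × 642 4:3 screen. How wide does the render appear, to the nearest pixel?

1.66:1 in 5726×2454: fills the height, so the render is 4073.64 × 2454.00.
The 21:9 canvas is width-limited in 856×642, giving 856.00 × 366.86; scale factor 0.1495.
Applying the same ×0.1495: 4073.64 → 608.98.

609 px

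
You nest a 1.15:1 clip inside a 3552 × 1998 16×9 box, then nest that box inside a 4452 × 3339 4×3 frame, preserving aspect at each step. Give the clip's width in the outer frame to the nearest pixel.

2880 px

Inside the 3552×1998 canvas the clip is height-limited at 2297.70 × 1998.00.
Second fit — the 16×9 canvas into 4452×3339 spans the width: 4452.00 × 2504.25 (×1.2534 from 3552×1998).
So the clip's width is 2297.70 × 1.2534 ≈ 2879.89.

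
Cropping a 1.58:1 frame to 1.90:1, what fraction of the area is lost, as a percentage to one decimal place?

1.90:1 is wider than 1.58:1, so the crop keeps the full width and trims the height.
Fraction kept = (1.580)/(1.900) ≈ 83.16%, so 16.84% is lost.

16.8%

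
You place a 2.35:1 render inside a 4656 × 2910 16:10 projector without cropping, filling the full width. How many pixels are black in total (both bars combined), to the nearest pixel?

The render is 4656 / 2.350 ≈ 1981.2766 px tall.
Leftover height: 2910 − 1981.2766 = 928.7234 px.
Bar area = 928.7234 × 4656 ≈ 4324136 px.

4324136 pixels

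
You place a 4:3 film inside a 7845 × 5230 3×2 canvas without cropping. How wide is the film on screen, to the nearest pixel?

6973 px

4:3 (1.333) < 3×2 (1.500), so the film fills the height.
That makes the image 6973.33 px wide (5230 × 4/3).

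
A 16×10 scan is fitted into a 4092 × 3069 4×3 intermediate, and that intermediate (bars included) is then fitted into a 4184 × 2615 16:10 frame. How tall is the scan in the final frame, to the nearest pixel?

2179 px

16×10 in 4092×3069: fills the width, so the scan is 4092.00 × 2557.50.
The 4×3 canvas is height-limited in 4184×2615, giving 3486.67 × 2615.00; scale factor 0.8521.
So the scan's height is 2557.50 × 0.8521 ≈ 2179.17.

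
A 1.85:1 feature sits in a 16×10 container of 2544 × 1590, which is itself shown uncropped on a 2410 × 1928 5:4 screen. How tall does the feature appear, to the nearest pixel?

1303 px

1.85:1 in 2544×1590: fills the width, so the feature is 2544.00 × 1375.14.
16×10 in 2410×1928: fills the width, so the intermediate becomes 2410.00 × 1506.25 — a scale of ×0.9473.
The feature scales with it: height 1375.14 × 0.9473 ≈ 1302.70.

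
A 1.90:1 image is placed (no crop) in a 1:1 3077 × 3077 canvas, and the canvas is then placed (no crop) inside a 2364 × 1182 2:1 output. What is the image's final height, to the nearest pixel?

622 px

1.90:1 in 3077×3077: fills the width, so the image is 3077.00 × 1619.47.
1:1 in 2364×1182: fills the height, so the intermediate becomes 1182.00 × 1182.00 — a scale of ×0.3841.
The image scales with it: height 1619.47 × 0.3841 ≈ 622.11.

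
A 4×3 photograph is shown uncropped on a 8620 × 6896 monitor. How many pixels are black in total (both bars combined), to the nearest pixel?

4×3 is wider than 5:4, so it spans the full width.
Content height = 8620 × 3/4 ≈ 6465.0000 px.
Black = 6896 − 6465.0000 = 431.0000 px.
That's 431.0000 × 8620 ≈ 3715220 black pixels.

3715220 pixels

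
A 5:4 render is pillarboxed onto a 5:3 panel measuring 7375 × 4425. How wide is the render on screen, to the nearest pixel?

5:4 (1.250) < 5:3 (1.667), so the render fills the height.
The render is 4425 × 5/4 ≈ 5531.25 px wide.

5531 px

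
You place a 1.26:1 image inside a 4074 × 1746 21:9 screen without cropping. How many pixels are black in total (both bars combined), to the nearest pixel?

3272074 pixels

Since 1.260 < 2.333, the image is height-limited.
Content width = 1746 × 1.260 ≈ 2199.9600 px.
Black = 4074 − 2199.9600 = 1874.0400 px.
Across the 1746-px span: 1874.0400 × 1746 ≈ 3272074 px.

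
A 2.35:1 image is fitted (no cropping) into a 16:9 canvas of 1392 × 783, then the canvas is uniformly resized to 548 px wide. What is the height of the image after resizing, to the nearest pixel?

233 px

At 1392×783 the image is width-limited, so height = 1392 / 2.350 ≈ 592.34 px.
The frame scales by 548/1392 = 0.3937; 592.34 × 0.3937 ≈ 233.19 px.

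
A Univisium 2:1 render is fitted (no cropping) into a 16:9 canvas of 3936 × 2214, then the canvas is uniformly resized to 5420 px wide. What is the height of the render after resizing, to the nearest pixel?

At 3936×2214 the render is width-limited, so height = 3936 × 1/2 ≈ 1968.00 px.
Resizing to 5420 px wide multiplies everything by 1.3770: 1968.00 → 2710.00 px.

2710 px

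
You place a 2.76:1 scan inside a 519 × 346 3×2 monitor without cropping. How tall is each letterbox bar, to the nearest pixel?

Since 2.760 > 1.500, the scan is width-limited.
The scan is 519 / 2.760 ≈ 188.04 px tall.
346 − 188.04 = 157.96 px of bars (78.98 each).

79 px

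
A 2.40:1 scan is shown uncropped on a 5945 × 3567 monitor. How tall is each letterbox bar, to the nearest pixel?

545 px

2.40:1 (2.400) > 5:3 (1.667), so the scan fills the width.
That makes the image 2477.08 px tall (5945 / 2.400).
3567 − 2477.08 = 1089.92 px of bars (544.96 each).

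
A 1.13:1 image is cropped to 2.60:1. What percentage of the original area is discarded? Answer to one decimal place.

The width stays; only height is cut (since 2.60:1 is wider than 1.13:1).
(1.130)/(2.600) ≈ 0.435 of the area survives, leaving 56.54% discarded.

56.5%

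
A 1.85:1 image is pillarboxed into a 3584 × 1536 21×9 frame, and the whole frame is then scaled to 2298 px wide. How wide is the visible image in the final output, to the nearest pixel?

In the 3584×1536 frame the image fills the height: width = 1536 × 1.850 ≈ 2841.60 px.
The frame scales by 2298/3584 = 0.6412; 2841.60 × 0.6412 ≈ 1821.99 px.

1822 px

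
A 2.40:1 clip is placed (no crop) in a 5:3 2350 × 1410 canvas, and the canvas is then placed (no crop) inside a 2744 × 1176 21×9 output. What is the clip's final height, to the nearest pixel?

817 px

2.40:1 in 2350×1410: fills the width, so the clip is 2350.00 × 979.17.
The 5:3 canvas is height-limited in 2744×1176, giving 1960.00 × 1176.00; scale factor 0.8340.
The clip scales with it: height 979.17 × 0.8340 ≈ 816.67.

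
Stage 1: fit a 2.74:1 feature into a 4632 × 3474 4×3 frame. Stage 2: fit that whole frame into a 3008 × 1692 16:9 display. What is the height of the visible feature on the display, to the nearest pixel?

Inside the 4632×3474 canvas the feature is width-limited at 4632.00 × 1690.51.
4×3 in 3008×1692: fills the height, so the intermediate becomes 2256.00 × 1692.00 — a scale of ×0.4870.
Applying the same ×0.4870: 1690.51 → 823.36.

823 px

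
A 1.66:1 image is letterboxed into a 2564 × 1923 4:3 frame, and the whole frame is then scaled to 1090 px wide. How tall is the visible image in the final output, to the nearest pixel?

At 2564×1923 the image is width-limited, so height = 2564 / 1.660 ≈ 1544.58 px.
Scaling 2564 → 1090 is ×0.4251, so the height becomes 1544.58 × 0.4251 ≈ 656.63 px.

657 px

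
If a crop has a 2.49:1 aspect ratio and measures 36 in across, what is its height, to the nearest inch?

Height = 36 / 2.490 = 14.46.

14 in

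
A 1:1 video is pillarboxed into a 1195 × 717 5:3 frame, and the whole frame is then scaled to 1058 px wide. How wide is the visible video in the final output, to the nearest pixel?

Fitted into 1195×717, the video spans the height; its width is 717 × 1/1 ≈ 717.00 px.
Scaling 1195 → 1058 is ×0.8854, so the width becomes 717.00 × 0.8854 ≈ 634.80 px.

635 px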